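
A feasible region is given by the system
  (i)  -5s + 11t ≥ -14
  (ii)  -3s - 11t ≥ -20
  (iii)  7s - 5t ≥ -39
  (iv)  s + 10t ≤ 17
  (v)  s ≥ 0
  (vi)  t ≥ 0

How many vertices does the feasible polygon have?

Of the 15 pairwise boundary intersections, those satisfying every inequality are:
  (17/4, 29/44)
  (14/5, 0)
  (13/19, 31/19)
  (0, 17/10)
  (0, 0)

5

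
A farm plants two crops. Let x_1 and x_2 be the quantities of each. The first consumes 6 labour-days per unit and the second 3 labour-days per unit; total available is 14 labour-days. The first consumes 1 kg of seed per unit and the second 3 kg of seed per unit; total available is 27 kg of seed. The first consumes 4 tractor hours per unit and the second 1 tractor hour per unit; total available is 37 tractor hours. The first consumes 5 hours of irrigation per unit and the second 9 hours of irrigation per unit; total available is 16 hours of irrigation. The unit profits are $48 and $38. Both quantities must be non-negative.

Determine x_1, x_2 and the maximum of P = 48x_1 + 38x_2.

x_1 = 2, x_2 = 2/3, maximum P = 364/3

Feasible corners and P = 48x_1 + 38x_2:
  (0, 0) → P = 0
  (0, 16/9) → P = 608/9
  (7/3, 0) → P = 112
  (2, 2/3) → P = 364/3

At the optimal vertex, 6x_1 + 3x_2 = 14 and 5x_1 + 9x_2 = 16.
Solving simultaneously gives x_1 = 2, x_2 = 2/3.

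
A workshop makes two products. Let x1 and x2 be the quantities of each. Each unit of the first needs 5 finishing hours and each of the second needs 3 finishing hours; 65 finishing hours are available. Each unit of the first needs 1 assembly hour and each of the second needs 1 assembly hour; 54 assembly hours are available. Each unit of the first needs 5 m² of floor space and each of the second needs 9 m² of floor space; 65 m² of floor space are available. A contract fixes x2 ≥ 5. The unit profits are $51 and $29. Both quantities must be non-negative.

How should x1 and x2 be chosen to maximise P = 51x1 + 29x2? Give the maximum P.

Extreme points and P = 51x1 + 29x2:
  (0, 65/9) → P = 1885/9
  (0, 5) → P = 145
  (4, 5) → P = 349

x1 = 4, x2 = 5, maximum P = 349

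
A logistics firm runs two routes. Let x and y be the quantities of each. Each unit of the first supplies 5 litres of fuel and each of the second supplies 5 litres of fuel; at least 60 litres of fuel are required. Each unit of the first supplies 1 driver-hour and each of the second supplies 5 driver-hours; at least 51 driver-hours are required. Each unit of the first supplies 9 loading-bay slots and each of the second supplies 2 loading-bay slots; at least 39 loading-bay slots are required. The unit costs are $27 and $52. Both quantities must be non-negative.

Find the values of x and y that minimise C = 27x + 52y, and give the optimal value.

The feasible region is unbounded (it extends along (0, 1), (1, 0)), but C strictly increases along every unbounded feasible direction, so there is no improving ray and the minimum is attained at a vertex.

The binding constraints are 5x + 5y = 60 and x + 5y = 51.
Solving simultaneously gives x = 9/4, y = 39/4.

x = 9/4, y = 39/4, minimum C = 2271/4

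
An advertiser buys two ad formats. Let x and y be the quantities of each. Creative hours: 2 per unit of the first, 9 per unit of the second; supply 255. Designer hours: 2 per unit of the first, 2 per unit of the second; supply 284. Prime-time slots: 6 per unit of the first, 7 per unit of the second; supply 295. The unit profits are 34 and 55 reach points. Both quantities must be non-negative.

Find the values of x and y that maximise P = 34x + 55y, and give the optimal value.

x = 87/4, y = 47/2, maximum P = 2032

Feasible corners and P = 34x + 55y:
  (0, 0) → P = 0
  (0, 85/3) → P = 4675/3
  (295/6, 0) → P = 5015/3
  (87/4, 47/2) → P = 2032

The binding constraints are 2x + 9y = 255 and 6x + 7y = 295.
Solving simultaneously gives x = 87/4, y = 47/2.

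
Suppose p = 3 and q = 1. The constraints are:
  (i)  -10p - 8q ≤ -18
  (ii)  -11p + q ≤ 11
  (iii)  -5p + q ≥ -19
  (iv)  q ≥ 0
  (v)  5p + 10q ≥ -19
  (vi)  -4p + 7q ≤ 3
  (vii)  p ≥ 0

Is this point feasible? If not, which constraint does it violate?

feasible

(i): -38 ≤ -18 ✓
(ii): -32 ≤ 11 ✓
(iii): -14 ≥ -19 ✓
(iv): 1 ≥ 0 ✓
(v): 25 ≥ -19 ✓
(vi): -5 ≤ 3 ✓
(vii): 3 ≥ 0 ✓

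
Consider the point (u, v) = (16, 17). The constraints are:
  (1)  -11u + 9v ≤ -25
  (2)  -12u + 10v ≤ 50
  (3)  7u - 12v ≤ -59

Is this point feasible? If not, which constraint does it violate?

not feasible — violates (1)

Constraint (1): -11u + 9v = -23, which is not ≤ -25. All other constraints are satisfied.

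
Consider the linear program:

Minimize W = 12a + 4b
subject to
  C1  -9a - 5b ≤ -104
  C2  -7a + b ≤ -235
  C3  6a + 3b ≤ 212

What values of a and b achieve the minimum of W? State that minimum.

a = 1279/44, b = -1387/44, minimum W = 2450/11

The binding constraints are -9a - 5b = -104 and -7a + b = -235.
Solving simultaneously gives a = 1279/44, b = -1387/44.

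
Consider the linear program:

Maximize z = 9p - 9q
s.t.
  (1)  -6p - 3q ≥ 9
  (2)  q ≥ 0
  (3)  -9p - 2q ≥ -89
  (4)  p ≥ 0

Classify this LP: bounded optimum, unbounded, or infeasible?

The boundaries -6p - 3q = 9 and q = 0 meet at (-3/2, 0), but that point violates p ≥ 0. Every candidate vertex is excluded by some other constraint, so the feasible region is empty.

infeasible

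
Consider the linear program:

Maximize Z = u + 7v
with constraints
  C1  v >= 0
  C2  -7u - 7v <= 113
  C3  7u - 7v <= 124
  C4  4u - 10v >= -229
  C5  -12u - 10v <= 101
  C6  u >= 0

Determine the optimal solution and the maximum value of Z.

Vertices and Z = u + 7v:
  (124/7, 0) → Z = 124/7
  (0, 0) → Z = 0
  (2843/42, 2099/42) → Z = 8768/21
  (0, 229/10) → Z = 1603/10

The optimum lies where 7u - 7v = 124 and 4u - 10v = -229.
Solving simultaneously gives u = 2843/42, v = 2099/42.

u = 2843/42, v = 2099/42, maximum Z = 8768/21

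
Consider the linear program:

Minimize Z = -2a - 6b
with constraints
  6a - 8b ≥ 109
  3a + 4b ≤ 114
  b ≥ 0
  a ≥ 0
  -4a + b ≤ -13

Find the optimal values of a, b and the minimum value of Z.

Corner points and Z = -2a - 6b:
  (337/12, 119/16) → Z = -2419/24
  (109/6, 0) → Z = -109/3
  (38, 0) → Z = -76

The optimum lies where 6a - 8b = 109 and 3a + 4b = 114.
Solving simultaneously gives a = 337/12, b = 119/16.

a = 337/12, b = 119/16, minimum Z = -2419/24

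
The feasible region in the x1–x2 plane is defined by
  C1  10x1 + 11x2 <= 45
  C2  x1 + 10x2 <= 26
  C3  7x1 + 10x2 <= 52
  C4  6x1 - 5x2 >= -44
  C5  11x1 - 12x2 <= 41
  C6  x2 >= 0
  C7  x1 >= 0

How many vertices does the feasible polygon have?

5

Intersecting each pair of boundary lines and keeping only the points that satisfy every inequality leaves:
  (164/89, 215/89)
  (991/241, 85/241)
  (0, 13/5)
  (41/11, 0)
  (0, 0)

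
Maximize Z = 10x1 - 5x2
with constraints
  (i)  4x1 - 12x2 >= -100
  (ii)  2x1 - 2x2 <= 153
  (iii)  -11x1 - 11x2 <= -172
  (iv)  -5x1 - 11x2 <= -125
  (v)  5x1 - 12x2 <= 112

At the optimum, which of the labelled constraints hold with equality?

Corner points and Z = 10x1 - 5x2:
  (509/4, 203/4) → Z = 4075/4
  (241/44, 447/44) → Z = 175/44
  (806/7, 541/14) → Z = 13415/14
  (47/6, 515/66) → Z = 865/22
  (2732/115, 13/23) → Z = 5399/23

The maximum is at (509/4, 203/4). Substituting into each constraint, equality holds for (i) and (ii); the remaining constraints have slack.

(i) and (ii)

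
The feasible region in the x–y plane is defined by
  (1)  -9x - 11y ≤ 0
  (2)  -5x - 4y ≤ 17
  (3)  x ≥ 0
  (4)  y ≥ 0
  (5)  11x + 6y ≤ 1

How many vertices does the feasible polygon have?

Pairwise boundary intersections that survive every other constraint:
  (0, 0)
  (0, 1/6)
  (1/11, 0)

3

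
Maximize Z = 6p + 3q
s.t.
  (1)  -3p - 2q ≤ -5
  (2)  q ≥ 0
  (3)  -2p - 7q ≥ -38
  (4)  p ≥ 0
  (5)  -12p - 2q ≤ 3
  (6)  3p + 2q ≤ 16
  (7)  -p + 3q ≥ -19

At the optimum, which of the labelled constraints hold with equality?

Feasible corners and Z = 6p + 3q:
  (5/3, 0) → Z = 10
  (0, 5/2) → Z = 15/2
  (16/3, 0) → Z = 32
  (0, 38/7) → Z = 114/7
  (36/17, 82/17) → Z = 462/17

The maximum is at (16/3, 0). Substituting into each constraint, equality holds for (2) and (6); the remaining constraints have slack.

(2) and (6)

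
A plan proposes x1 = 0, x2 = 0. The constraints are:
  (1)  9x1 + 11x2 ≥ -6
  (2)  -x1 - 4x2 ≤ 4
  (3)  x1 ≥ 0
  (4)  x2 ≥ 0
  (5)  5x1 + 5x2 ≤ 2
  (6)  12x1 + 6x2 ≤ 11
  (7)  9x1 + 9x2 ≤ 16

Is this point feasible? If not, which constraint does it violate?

(1): 0 ≥ -6 ✓
(2): 0 ≤ 4 ✓
(3): 0 ≥ 0 ✓
(4): 0 ≥ 0 ✓
(5): 0 ≤ 2 ✓
(6): 0 ≤ 11 ✓
(7): 0 ≤ 16 ✓

feasible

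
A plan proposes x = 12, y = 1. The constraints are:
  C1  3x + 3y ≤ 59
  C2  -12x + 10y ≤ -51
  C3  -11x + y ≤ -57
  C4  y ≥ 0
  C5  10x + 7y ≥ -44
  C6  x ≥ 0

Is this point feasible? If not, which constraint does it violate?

feasible

C1: 39 ≤ 59 ✓
C2: -134 ≤ -51 ✓
C3: -131 ≤ -57 ✓
C4: 1 ≥ 0 ✓
C5: 127 ≥ -44 ✓
C6: 12 ≥ 0 ✓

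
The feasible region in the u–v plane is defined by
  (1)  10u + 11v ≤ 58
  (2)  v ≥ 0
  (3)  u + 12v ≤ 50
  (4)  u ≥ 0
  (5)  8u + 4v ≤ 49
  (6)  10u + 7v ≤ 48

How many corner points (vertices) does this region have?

The feasible vertices (each the meet of two boundaries and inside every other half-plane) are:
  (146/109, 442/109)
  (61/20, 5/2)
  (0, 0)
  (24/5, 0)
  (0, 25/6)

5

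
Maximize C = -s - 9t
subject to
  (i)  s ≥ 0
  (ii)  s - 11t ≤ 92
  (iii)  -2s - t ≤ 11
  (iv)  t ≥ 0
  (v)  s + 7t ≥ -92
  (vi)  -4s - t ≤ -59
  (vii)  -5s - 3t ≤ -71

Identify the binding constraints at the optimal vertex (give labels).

(iv) and (vi)

Extreme points and C = -s - 9t:
  (0, 59) → C = -531
  (92, 0) → C = -92
  (59/4, 0) → C = -59/4
The feasible region is unbounded (it extends along (0, 1), (11, 1)), but C strictly decreases along every unbounded feasible direction, so there is no improving ray and the maximum is attained at a vertex.

The maximum is at (59/4, 0). Substituting into each constraint, equality holds for (iv) and (vi); the remaining constraints have slack.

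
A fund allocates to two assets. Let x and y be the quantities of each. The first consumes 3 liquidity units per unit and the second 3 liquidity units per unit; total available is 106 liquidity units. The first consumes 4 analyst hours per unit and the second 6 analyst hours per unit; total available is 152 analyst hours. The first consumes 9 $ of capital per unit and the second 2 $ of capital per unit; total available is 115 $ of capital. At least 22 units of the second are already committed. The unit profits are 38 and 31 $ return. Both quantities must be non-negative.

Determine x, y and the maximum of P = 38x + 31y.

x = 5, y = 22, maximum P = 872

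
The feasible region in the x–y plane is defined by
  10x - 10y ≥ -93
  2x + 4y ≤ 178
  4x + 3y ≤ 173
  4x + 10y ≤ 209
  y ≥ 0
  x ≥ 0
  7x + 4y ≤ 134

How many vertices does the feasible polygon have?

The feasible vertices (each the meet of two boundaries and inside every other half-plane) are:
  (58/7, 1231/70)
  (0, 93/10)
  (28/3, 103/6)
  (0, 0)
  (134/7, 0)

5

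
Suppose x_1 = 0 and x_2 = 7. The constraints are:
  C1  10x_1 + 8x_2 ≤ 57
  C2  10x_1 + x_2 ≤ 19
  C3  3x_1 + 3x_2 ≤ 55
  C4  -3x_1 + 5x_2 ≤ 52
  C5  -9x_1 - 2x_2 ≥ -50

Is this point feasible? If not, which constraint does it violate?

feasible

C1: 56 ≤ 57 ✓
C2: 7 ≤ 19 ✓
C3: 21 ≤ 55 ✓
C4: 35 ≤ 52 ✓
C5: -14 ≥ -50 ✓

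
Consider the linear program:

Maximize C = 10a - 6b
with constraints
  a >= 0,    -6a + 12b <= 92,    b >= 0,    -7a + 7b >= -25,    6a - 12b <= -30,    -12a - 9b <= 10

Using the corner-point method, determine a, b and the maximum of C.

Vertices and C = 10a - 6b:
  (0, 23/3) → C = -46
  (0, 5/2) → C = -15
  (472/21, 397/21) → C = 334/3
  (85/7, 60/7) → C = 70

At the optimal vertex, -6a + 12b = 92 and -7a + 7b = -25.
Solving simultaneously gives a = 472/21, b = 397/21.

a = 472/21, b = 397/21, maximum C = 334/3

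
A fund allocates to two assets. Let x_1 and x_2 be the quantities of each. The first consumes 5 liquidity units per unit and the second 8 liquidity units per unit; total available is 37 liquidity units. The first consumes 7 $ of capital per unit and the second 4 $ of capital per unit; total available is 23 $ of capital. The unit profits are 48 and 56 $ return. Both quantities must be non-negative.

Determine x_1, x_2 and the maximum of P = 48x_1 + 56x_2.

x_1 = 1, x_2 = 4, maximum P = 272

Extreme points and P = 48x_1 + 56x_2:
  (0, 0) → P = 0
  (0, 37/8) → P = 259
  (23/7, 0) → P = 1104/7
  (1, 4) → P = 272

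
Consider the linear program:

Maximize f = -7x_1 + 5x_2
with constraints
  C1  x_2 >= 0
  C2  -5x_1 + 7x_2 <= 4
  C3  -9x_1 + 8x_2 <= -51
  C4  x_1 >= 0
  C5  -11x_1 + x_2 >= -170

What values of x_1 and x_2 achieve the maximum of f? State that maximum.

x_1 = 17/3, x_2 = 0, maximum f = -119/3

Extreme points and f = -7x_1 + 5x_2:
  (17/3, 0) → f = -119/3
  (170/11, 0) → f = -1190/11
  (1309/79, 969/79) → f = -4318/79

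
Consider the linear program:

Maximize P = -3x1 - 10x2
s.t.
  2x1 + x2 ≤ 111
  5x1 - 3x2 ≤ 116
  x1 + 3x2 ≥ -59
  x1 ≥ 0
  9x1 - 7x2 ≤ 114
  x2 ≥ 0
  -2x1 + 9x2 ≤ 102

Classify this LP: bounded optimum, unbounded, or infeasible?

Extreme points and P = -3x1 - 10x2:
  (0, 0) → P = 0
  (0, 34/3) → P = -340/3
  (38/3, 0) → P = -38
  (1740/67, 1146/67) → P = -16680/67
The feasible region has finitely many vertices and no improving ray; the maximum is 0 at (0, 0).

bounded optimum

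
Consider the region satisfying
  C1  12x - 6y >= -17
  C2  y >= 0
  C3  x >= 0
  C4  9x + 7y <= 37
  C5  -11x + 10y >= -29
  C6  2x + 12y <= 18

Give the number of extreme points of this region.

5

Pairwise boundary intersections that survive every other constraint:
  (0, 0)
  (29/11, 0)
  (0, 3/2)
  (573/167, 146/167)
  (159/47, 44/47)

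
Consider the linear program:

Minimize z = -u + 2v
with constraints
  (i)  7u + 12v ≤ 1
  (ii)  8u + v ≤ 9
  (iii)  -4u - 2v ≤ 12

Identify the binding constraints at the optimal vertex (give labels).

(ii) and (iii)

Vertices and z = -u + 2v:
  (107/89, -55/89) → z = -217/89
  (-73/17, 44/17) → z = 161/17
  (5/2, -11) → z = -49/2

The minimum is at (5/2, -11). Substituting into each constraint, equality holds for (ii) and (iii); the remaining constraints have slack.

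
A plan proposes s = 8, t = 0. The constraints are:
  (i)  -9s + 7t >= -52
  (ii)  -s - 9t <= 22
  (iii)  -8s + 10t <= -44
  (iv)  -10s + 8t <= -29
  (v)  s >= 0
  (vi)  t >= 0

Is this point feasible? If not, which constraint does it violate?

Constraint (i): -9s + 7t = -72, which is not ≥ -52. All other constraints are satisfied.

not feasible — violates (i)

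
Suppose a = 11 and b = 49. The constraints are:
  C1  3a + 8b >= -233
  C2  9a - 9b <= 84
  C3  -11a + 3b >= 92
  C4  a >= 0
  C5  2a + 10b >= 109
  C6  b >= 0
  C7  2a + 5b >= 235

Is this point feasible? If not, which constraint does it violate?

Constraint C3: -11a + 3b = 26, which is not ≥ 92. All other constraints are satisfied.

not feasible — violates C3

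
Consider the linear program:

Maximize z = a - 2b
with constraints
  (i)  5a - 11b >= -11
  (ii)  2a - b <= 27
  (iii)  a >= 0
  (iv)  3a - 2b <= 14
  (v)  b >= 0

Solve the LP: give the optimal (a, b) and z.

Feasible corners and z = a - 2b:
  (0, 1) → z = -2
  (176/23, 103/23) → z = -30/23
  (0, 0) → z = 0
  (14/3, 0) → z = 14/3

a = 14/3, b = 0, maximum z = 14/3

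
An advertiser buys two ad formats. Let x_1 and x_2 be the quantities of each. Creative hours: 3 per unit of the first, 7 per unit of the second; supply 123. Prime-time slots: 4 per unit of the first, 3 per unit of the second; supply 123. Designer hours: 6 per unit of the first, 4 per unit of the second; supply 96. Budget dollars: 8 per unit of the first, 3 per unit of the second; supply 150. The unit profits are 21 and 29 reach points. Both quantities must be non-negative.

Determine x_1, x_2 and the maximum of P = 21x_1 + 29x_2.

The optimum lies where 3x_1 + 7x_2 = 123 and 6x_1 + 4x_2 = 96.
Solving simultaneously gives x_1 = 6, x_2 = 15.

x_1 = 6, x_2 = 15, maximum P = 561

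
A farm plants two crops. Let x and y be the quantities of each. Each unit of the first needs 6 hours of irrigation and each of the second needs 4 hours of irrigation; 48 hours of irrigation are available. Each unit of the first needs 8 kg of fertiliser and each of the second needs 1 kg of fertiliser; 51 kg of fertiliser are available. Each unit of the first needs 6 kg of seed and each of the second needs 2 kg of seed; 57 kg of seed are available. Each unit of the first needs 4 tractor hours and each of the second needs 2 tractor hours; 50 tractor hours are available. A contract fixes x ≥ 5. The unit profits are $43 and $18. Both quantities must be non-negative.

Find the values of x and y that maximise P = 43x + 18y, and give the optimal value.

x = 6, y = 3, maximum P = 312

Feasible corners and P = 43x + 18y:
  (51/8, 0) → P = 2193/8
  (5, 0) → P = 215
  (6, 3) → P = 312
  (5, 9/2) → P = 296

The binding constraints are 6x + 4y = 48 and 8x + y = 51.
Solving simultaneously gives x = 6, y = 3.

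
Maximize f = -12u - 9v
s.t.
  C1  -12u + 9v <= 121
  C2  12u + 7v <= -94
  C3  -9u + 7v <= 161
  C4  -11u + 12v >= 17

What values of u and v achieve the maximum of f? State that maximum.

u = -433/15, v = -1127/45, maximum f = 2859/5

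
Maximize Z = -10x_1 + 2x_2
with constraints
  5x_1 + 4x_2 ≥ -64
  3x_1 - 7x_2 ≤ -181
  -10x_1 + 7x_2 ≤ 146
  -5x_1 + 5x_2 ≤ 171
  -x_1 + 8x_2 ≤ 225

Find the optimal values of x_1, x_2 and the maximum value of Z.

x_1 = 5, x_2 = 28, maximum Z = 6

Corner points and Z = -10x_1 + 2x_2:
  (5, 28) → Z = 6
  (127/17, 494/17) → Z = -282/17
  (407/73, 2104/73) → Z = 138/73

The optimum lies where 3x_1 - 7x_2 = -181 and -10x_1 + 7x_2 = 146.
Solving simultaneously gives x_1 = 5, x_2 = 28.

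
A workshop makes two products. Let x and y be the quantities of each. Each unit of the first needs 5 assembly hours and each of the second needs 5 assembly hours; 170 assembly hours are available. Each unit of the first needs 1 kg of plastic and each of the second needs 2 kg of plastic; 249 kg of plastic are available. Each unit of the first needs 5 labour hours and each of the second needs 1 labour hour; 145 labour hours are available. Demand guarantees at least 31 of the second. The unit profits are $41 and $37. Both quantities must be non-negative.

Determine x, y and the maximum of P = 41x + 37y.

x = 3, y = 31, maximum P = 1270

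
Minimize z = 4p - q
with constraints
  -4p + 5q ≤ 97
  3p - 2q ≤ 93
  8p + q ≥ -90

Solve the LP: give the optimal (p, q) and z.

p = -547/44, q = 104/11, minimum z = -651/11

Corner points and z = 4p - q:
  (659/7, 663/7) → z = 1973/7
  (-547/44, 104/11) → z = -651/11
  (-87/19, -1014/19) → z = 666/19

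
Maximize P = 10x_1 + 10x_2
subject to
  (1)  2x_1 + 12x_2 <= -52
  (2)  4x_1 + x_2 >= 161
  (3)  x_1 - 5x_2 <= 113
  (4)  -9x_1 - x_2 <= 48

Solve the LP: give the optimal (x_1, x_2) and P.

Corner points and P = 10x_1 + 10x_2:
  (992/23, -265/23) → P = 7270/23
  (548/11, -139/11) → P = 4090/11
  (306/7, -97/7) → P = 2090/7

The optimum lies where 2x_1 + 12x_2 = -52 and x_1 - 5x_2 = 113.
Solving simultaneously gives x_1 = 548/11, x_2 = -139/11.

x_1 = 548/11, x_2 = -139/11, maximum P = 4090/11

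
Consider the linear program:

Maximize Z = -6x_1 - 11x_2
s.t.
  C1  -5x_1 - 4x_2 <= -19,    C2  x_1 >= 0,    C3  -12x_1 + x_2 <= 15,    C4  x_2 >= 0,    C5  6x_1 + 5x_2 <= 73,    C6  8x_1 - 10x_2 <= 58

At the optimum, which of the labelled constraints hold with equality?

Feasible corners and Z = -6x_1 - 11x_2:
  (0, 19/4) → Z = -209/4
  (19/5, 0) → Z = -114/5
  (0, 73/5) → Z = -803/5
  (29/4, 0) → Z = -87/2
  (51/5, 59/25) → Z = -2179/25

The maximum is at (19/5, 0). Substituting into each constraint, equality holds for C1 and C4; the remaining constraints have slack.

C1 and C4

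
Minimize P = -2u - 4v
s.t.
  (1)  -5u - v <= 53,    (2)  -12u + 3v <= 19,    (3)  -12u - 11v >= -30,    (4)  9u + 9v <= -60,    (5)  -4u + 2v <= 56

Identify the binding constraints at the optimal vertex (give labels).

(2) and (4)

Extreme points and P = -2u - 4v:
  (-178/27, -541/27) → P = 280/3
  (-13/5, -61/15) → P = 322/15
  (310/3, -110) → P = 700/3
The feasible region is unbounded (it extends along (1, -5), (11, -12)), but P strictly increases along every unbounded feasible direction, so there is no improving ray and the minimum is attained at a vertex.

The minimum is at (-13/5, -61/15). Substituting into each constraint, equality holds for (2) and (4); the remaining constraints have slack.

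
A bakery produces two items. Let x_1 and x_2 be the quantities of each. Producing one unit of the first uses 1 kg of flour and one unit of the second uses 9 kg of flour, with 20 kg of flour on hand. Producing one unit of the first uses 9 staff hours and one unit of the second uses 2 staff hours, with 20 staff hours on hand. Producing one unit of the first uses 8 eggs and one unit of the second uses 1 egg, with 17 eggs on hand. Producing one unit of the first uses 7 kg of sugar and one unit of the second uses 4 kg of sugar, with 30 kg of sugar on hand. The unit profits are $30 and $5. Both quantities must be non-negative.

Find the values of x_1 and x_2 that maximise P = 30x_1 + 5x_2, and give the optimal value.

x_1 = 2, x_2 = 1, maximum P = 65

Extreme points and P = 30x_1 + 5x_2:
  (0, 0) → P = 0
  (0, 20/9) → P = 100/9
  (17/8, 0) → P = 255/4
  (140/79, 160/79) → P = 5000/79
  (2, 1) → P = 65

At the optimal vertex, 9x_1 + 2x_2 = 20 and 8x_1 + x_2 = 17.
Solving simultaneously gives x_1 = 2, x_2 = 1.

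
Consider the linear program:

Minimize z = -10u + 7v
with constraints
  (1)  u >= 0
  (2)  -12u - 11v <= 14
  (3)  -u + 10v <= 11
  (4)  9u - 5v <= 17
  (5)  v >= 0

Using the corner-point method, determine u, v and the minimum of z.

At the optimal vertex, 9u - 5v = 17 and v = 0.
Solving simultaneously gives u = 17/9, v = 0.

u = 17/9, v = 0, minimum z = -170/9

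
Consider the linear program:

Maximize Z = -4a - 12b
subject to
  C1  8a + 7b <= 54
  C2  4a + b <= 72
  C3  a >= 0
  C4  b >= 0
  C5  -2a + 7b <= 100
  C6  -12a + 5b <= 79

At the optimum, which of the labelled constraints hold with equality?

C3 and C4

Vertices and Z = -4a - 12b:
  (0, 54/7) → Z = -648/7
  (27/4, 0) → Z = -27
  (0, 0) → Z = 0

The maximum is at (0, 0). Substituting into each constraint, equality holds for C3 and C4; the remaining constraints have slack.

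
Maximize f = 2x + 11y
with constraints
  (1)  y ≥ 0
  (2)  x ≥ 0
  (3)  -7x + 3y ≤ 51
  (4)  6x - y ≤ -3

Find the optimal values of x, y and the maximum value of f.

Extreme points and f = 2x + 11y:
  (0, 17) → f = 187
  (0, 3) → f = 33
  (42/11, 285/11) → f = 3219/11

The binding constraints are -7x + 3y = 51 and 6x - y = -3.
Solving simultaneously gives x = 42/11, y = 285/11.

x = 42/11, y = 285/11, maximum f = 3219/11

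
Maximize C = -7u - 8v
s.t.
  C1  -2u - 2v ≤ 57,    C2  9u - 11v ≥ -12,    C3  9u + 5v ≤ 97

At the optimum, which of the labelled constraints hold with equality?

Vertices and C = -7u - 8v:
  (-651/40, -489/40) → C = 8469/40
  (479/8, -707/8) → C = 2303/8
  (1007/144, 109/16) → C = -14897/144

The maximum is at (479/8, -707/8). Substituting into each constraint, equality holds for C1 and C3; the remaining constraints have slack.

C1 and C3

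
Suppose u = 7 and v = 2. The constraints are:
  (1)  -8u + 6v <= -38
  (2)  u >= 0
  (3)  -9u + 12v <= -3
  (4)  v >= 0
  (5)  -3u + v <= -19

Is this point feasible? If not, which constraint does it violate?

(1): -44 ≤ -38 ✓
(2): 7 ≥ 0 ✓
(3): -39 ≤ -3 ✓
(4): 2 ≥ 0 ✓
(5): -19 ≤ -19 ✓

feasible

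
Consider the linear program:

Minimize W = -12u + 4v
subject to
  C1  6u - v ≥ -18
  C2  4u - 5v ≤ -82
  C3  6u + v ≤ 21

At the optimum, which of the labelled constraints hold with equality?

C2 and C3

Vertices and W = -12u + 4v:
  (-4/13, 210/13) → W = 888/13
  (1/4, 39/2) → W = 75
  (23/34, 288/17) → W = 1014/17

The minimum is at (23/34, 288/17). Substituting into each constraint, equality holds for C2 and C3; the remaining constraints have slack.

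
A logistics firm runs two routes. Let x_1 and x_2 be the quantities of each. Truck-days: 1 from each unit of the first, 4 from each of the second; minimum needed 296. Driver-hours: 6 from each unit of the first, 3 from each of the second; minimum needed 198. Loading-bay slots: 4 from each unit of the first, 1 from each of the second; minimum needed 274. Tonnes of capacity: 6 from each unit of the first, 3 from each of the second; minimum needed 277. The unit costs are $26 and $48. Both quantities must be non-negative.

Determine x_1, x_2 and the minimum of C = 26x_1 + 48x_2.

Corner points and C = 26x_1 + 48x_2:
  (0, 274) → C = 13152
  (296, 0) → C = 7696
  (160/3, 182/3) → C = 12896/3
The feasible region is unbounded (it extends along (0, 1), (1, 0)), but C strictly increases along every unbounded feasible direction, so there is no improving ray and the minimum is attained at a vertex.

The optimum lies where x_1 + 4x_2 = 296 and 4x_1 + x_2 = 274.
Solving simultaneously gives x_1 = 160/3, x_2 = 182/3.

x_1 = 160/3, x_2 = 182/3, minimum C = 12896/3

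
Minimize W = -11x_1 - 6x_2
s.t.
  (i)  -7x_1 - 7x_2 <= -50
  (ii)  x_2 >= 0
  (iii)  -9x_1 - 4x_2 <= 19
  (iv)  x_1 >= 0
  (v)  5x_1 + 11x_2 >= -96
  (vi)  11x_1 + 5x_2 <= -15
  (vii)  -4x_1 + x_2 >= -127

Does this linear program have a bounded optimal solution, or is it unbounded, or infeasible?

infeasible

The boundaries -7x_1 - 7x_2 = -50 and x_2 = 0 meet at (50/7, 0), but that point violates 11x_1 + 5x_2 ≤ -15. Every candidate vertex is excluded by some other constraint, so the feasible region is empty.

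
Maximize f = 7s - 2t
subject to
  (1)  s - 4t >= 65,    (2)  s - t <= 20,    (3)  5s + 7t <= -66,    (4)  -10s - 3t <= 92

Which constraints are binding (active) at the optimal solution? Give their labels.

(1) and (2)

Corner points and f = 7s - 2t:
  (5, -15) → f = 65
  (-173/43, -742/43) → f = 273/43
  (-32/13, -292/13) → f = 360/13

The maximum is at (5, -15). Substituting into each constraint, equality holds for (1) and (2); the remaining constraints have slack.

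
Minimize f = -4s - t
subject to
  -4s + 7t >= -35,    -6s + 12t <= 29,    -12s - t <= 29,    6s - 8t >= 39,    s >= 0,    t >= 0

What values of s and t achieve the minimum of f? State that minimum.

s = 623/6, t = 163/3, minimum f = -1409/3

Extreme points and f = -4s - t:
  (623/6, 163/3) → f = -1409/3
  (35/4, 0) → f = -35
  (175/6, 17) → f = -401/3
  (13/2, 0) → f = -26

The optimum lies where -4s + 7t = -35 and -6s + 12t = 29.
Solving simultaneously gives s = 623/6, t = 163/3.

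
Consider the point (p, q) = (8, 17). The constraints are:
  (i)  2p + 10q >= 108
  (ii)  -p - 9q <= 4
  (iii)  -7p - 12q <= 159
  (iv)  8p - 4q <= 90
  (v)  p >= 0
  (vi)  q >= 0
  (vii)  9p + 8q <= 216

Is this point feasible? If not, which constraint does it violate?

(i): 186 ≥ 108 ✓
(ii): -161 ≤ 4 ✓
(iii): -260 ≤ 159 ✓
(iv): -4 ≤ 90 ✓
(v): 8 ≥ 0 ✓
(vi): 17 ≥ 0 ✓
(vii): 208 ≤ 216 ✓

feasible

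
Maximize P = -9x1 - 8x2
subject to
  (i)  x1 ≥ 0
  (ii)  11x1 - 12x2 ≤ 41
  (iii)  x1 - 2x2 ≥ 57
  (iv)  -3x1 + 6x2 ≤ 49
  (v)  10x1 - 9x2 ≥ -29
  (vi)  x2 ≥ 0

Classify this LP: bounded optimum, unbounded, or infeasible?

The boundaries x1 = 0 and 10x1 - 9x2 = -29 meet at (0, 29/9), but that point violates x1 - 2x2 ≥ 57. Every candidate vertex is excluded by some other constraint, so the feasible region is empty.

infeasible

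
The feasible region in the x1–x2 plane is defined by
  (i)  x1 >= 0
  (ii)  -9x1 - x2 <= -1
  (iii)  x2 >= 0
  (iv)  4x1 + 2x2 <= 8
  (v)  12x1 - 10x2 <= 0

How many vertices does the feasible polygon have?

4

Pairwise boundary intersections that survive every other constraint:
  (0, 1)
  (0, 4)
  (5/51, 2/17)
  (5/4, 3/2)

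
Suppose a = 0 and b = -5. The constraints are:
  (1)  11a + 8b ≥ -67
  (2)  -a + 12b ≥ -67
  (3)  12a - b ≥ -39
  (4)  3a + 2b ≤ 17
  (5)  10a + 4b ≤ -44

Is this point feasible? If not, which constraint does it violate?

not feasible — violates (5)

Constraint (5): 10a + 4b = -20, which is not ≤ -44. All other constraints are satisfied.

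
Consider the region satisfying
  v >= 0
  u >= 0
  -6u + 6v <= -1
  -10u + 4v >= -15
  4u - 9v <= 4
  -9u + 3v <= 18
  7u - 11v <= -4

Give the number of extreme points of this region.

Of the 21 pairwise boundary intersections, those satisfying every inequality are:
  (43/18, 20/9)
  (35/24, 31/24)
  (181/82, 145/82)

3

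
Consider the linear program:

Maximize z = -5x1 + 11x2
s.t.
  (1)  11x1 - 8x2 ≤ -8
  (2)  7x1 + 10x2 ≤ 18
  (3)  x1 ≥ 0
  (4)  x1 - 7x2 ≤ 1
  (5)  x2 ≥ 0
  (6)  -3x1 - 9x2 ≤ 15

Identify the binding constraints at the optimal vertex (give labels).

Vertices and z = -5x1 + 11x2:
  (32/83, 127/83) → z = 1237/83
  (0, 1) → z = 11
  (0, 9/5) → z = 99/5

The maximum is at (0, 9/5). Substituting into each constraint, equality holds for (2) and (3); the remaining constraints have slack.

(2) and (3)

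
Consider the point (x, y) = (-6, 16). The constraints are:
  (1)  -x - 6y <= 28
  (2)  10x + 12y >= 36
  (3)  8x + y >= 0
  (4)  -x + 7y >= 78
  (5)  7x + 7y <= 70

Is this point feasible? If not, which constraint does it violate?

not feasible — violates (3)

Constraint (3): 8x + y = -32, which is not ≥ 0. All other constraints are satisfied.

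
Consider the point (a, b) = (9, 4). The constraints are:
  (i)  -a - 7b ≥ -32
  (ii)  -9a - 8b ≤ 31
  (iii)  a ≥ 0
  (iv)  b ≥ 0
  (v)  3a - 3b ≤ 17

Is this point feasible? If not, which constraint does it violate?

Constraint (i): -a - 7b = -37, which is not ≥ -32. All other constraints are satisfied.

not feasible — violates (i)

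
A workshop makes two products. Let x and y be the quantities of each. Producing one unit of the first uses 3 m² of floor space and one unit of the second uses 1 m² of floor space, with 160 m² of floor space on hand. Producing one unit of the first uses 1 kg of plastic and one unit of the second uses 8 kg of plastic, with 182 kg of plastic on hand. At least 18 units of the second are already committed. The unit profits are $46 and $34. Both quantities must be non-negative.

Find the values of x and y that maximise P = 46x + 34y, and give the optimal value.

x = 38, y = 18, maximum P = 2360

Feasible corners and P = 46x + 34y:
  (0, 91/4) → P = 1547/2
  (0, 18) → P = 612
  (38, 18) → P = 2360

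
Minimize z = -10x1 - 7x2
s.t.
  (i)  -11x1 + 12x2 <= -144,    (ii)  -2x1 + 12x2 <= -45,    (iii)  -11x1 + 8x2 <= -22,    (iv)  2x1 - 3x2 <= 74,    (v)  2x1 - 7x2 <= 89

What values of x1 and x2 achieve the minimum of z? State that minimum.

Extreme points and z = -10x1 - 7x2:
  (11, -23/12) → z = -1159/12
  (-60/53, -691/53) → z = 5437/53
  (251/6, 29/9) → z = -3968/9
  (251/8, -15/4) → z = -575/2

The optimum lies where -2x1 + 12x2 = -45 and 2x1 - 3x2 = 74.
Solving simultaneously gives x1 = 251/6, x2 = 29/9.

x1 = 251/6, x2 = 29/9, minimum z = -3968/9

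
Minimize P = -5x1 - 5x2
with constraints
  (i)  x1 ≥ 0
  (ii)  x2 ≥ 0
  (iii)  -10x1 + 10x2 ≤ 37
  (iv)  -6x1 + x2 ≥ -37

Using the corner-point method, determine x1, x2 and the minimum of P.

Extreme points and P = -5x1 - 5x2:
  (0, 0) → P = 0
  (0, 37/10) → P = -37/2
  (37/6, 0) → P = -185/6
  (407/50, 296/25) → P = -999/10

x1 = 407/50, x2 = 296/25, minimum P = -999/10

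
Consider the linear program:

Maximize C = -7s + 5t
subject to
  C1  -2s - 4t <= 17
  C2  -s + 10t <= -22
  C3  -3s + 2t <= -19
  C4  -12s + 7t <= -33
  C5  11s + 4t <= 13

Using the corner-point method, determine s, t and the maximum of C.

s = 3, t = -5, maximum C = -46

The optimum lies where -3s + 2t = -19 and 11s + 4t = 13.
Solving simultaneously gives s = 3, t = -5.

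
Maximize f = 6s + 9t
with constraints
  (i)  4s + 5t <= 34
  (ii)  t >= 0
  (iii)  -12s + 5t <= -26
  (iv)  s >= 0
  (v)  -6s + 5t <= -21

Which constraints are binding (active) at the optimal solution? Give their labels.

Extreme points and f = 6s + 9t:
  (17/2, 0) → f = 51
  (11/2, 12/5) → f = 273/5
  (7/2, 0) → f = 21

The maximum is at (11/2, 12/5). Substituting into each constraint, equality holds for (i) and (v); the remaining constraints have slack.

(i) and (v)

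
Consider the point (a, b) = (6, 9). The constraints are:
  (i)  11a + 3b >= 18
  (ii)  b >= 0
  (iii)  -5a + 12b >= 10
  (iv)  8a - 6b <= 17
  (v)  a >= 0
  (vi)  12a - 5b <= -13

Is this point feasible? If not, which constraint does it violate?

Constraint (vi): 12a - 5b = 27, which is not ≤ -13. All other constraints are satisfied.

not feasible — violates (vi)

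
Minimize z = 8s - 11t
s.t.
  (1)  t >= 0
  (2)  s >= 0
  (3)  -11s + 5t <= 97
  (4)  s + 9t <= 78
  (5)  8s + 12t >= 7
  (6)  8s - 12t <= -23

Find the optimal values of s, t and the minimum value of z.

Vertices and z = 8s - 11t:
  (0, 26/3) → z = -286/3
  (0, 23/12) → z = -253/12
  (243/28, 647/84) → z = -1285/84

s = 0, t = 26/3, minimum z = -286/3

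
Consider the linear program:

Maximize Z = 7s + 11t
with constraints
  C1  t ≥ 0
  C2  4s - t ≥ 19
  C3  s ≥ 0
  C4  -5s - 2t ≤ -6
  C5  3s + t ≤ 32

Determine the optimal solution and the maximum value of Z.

Vertices and Z = 7s + 11t:
  (19/4, 0) → Z = 133/4
  (32/3, 0) → Z = 224/3
  (51/7, 71/7) → Z = 1138/7

s = 51/7, t = 71/7, maximum Z = 1138/7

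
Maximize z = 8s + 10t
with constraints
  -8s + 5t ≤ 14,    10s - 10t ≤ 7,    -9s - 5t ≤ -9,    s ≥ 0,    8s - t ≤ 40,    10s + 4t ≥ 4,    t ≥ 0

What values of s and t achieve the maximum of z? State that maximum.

s = 107/16, t = 27/2, maximum z = 377/2

Corner points and z = 8s + 10t:
  (0, 14/5) → z = 28
  (107/16, 27/2) → z = 377/2
  (25/28, 27/140) → z = 127/14
  (393/70, 172/35) → z = 3292/35
  (0, 9/5) → z = 18

The optimum lies where -8s + 5t = 14 and 8s - t = 40.
Solving simultaneously gives s = 107/16, t = 27/2.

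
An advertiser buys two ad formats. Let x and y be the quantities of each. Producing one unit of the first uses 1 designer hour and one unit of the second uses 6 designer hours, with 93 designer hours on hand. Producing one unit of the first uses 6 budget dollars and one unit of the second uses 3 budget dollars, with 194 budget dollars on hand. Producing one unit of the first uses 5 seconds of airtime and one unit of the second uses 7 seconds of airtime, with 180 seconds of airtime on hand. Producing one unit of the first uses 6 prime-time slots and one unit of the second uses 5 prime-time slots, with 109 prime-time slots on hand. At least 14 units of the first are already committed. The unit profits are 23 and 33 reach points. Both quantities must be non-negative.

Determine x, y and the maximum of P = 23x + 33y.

Vertices and P = 23x + 33y:
  (109/6, 0) → P = 2507/6
  (14, 0) → P = 322
  (14, 5) → P = 487

The optimum lies where 6x + 5y = 109 and x = 14.
Solving simultaneously gives x = 14, y = 5.

x = 14, y = 5, maximum P = 487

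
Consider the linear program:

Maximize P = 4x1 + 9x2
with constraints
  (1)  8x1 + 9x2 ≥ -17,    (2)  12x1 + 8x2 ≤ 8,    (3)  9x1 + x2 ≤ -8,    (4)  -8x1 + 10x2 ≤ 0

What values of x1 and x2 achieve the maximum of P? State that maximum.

x1 = -40/49, x2 = -32/49, maximum P = -64/7

Vertices and P = 4x1 + 9x2:
  (-55/73, -89/73) → P = -1021/73
  (-85/76, -17/19) → P = -238/19
  (-40/49, -32/49) → P = -64/7

At the optimal vertex, 9x1 + x2 = -8 and -8x1 + 10x2 = 0.
Solving simultaneously gives x1 = -40/49, x2 = -32/49.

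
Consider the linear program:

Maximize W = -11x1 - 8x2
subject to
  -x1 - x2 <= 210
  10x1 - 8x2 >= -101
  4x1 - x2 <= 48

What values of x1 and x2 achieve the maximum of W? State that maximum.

x1 = -1781/18, x2 = -1999/18, maximum W = 11861/6

Feasible corners and W = -11x1 - 8x2:
  (-1781/18, -1999/18) → W = 11861/6
  (-162/5, -888/5) → W = 8886/5
  (485/22, 442/11) → W = -12407/22

The binding constraints are -x1 - x2 = 210 and 10x1 - 8x2 = -101.
Solving simultaneously gives x1 = -1781/18, x2 = -1999/18.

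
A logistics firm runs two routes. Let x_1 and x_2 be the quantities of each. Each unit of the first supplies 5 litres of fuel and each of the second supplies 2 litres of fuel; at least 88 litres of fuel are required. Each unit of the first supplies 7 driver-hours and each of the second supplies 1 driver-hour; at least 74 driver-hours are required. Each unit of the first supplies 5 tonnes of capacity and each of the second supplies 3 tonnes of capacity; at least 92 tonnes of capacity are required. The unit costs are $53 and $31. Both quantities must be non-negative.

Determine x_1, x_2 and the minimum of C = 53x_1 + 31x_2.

Extreme points and C = 53x_1 + 31x_2:
  (0, 74) → C = 2294
  (92/5, 0) → C = 4876/5
  (20/3, 82/3) → C = 3602/3
  (16, 4) → C = 972
The feasible region is unbounded (it extends along (0, 1), (1, 0)), but C strictly increases along every unbounded feasible direction, so there is no improving ray and the minimum is attained at a vertex.

x_1 = 16, x_2 = 4, minimum C = 972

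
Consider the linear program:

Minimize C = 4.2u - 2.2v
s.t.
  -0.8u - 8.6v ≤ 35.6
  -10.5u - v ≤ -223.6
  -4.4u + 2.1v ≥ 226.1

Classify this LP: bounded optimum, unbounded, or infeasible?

unbounded

From the feasible point (24346/2645, 335789/2645), moving in the direction (-1, 10.5) keeps every constraint satisfied while C decreases without bound.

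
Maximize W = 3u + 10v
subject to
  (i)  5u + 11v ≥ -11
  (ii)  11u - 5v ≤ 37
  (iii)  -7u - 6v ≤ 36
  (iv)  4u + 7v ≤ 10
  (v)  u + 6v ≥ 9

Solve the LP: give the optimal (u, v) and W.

The binding constraints are -7u - 6v = 36 and 4u + 7v = 10.
Solving simultaneously gives u = -312/25, v = 214/25.

u = -312/25, v = 214/25, maximum W = 1204/25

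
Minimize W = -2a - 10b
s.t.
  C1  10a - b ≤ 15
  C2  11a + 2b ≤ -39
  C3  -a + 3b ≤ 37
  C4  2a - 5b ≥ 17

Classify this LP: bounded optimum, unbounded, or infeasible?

bounded optimum

Feasible corners and W = -2a - 10b:
  (-9/31, -555/31) → W = 5568/31
  (-161/59, -265/59) → W = 2972/59
The feasible region has finitely many vertices and no improving ray; the minimum is 2972/59 at (-161/59, -265/59).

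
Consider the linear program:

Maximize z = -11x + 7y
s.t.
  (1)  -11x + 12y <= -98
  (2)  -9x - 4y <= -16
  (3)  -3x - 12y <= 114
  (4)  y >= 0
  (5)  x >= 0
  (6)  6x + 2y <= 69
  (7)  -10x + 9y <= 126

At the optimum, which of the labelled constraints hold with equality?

(1) and (4)

Vertices and z = -11x + 7y:
  (98/11, 0) → z = -98
  (512/47, 171/94) → z = -10067/94
  (23/2, 0) → z = -253/2

The maximum is at (98/11, 0). Substituting into each constraint, equality holds for (1) and (4); the remaining constraints have slack.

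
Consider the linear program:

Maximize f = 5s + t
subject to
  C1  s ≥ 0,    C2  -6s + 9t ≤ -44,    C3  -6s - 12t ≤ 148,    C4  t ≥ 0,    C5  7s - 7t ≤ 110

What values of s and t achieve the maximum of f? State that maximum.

s = 682/21, t = 352/21, maximum f = 1254/7

Feasible corners and f = 5s + t:
  (22/3, 0) → f = 110/3
  (682/21, 352/21) → f = 1254/7
  (110/7, 0) → f = 550/7

The binding constraints are -6s + 9t = -44 and 7s - 7t = 110.
Solving simultaneously gives s = 682/21, t = 352/21.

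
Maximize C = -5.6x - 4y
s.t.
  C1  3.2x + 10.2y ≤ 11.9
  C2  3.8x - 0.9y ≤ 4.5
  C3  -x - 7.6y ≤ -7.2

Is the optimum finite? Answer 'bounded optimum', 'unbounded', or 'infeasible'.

From the feasible point (425/353, 557/706), moving in the direction (-10.2, 3.2) keeps every constraint satisfied while C increases without bound.

unbounded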